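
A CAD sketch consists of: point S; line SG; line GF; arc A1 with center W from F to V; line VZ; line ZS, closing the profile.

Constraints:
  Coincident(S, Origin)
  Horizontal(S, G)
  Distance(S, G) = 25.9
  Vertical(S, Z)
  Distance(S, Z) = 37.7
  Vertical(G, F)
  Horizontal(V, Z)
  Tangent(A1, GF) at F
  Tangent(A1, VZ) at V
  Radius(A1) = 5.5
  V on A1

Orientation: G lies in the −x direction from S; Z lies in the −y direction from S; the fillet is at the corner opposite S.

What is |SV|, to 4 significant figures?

42.87

S is at the origin; SG is horizontal with |SG| = 25.9 and G on the −x side, so G = (-25.90, 0.000). SZ is vertical with |SZ| = 37.7 and Z on the −y side, so Z = (0.000, -37.70). The virtual corner opposite S is at (-25.90, -37.70). The tangent condition forces WF to be normal to GF and the tangent condition forces WV to be normal to VZ, with radius 5.5, so the center W sits 5.5 in from both sides at W = (-20.40, -32.20). That places the tangent points at F = (-25.90, -32.20) on GF and V = (-20.40, -37.70) on VZ. Then |SV| = |V − S| = 42.87.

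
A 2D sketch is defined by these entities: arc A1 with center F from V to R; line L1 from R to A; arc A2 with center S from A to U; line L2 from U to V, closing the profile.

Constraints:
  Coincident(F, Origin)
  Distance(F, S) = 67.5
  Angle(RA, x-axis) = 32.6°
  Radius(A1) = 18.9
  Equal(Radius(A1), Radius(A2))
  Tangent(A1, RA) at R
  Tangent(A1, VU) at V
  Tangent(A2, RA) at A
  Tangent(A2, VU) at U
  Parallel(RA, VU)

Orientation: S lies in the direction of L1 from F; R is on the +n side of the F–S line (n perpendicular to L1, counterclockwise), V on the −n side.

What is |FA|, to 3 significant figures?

70.1

The slot axis is L1's direction at 32.6°, so u = (cos 32.6°, sin 32.6°) = (0.842, 0.539) and n = (−sin 32.6°, cos 32.6°) = (-0.539, 0.842). F is at the origin and S lies 67.5 along u from F, so S = 67.5·u = (56.9, 36.4). Tangency of A1 to both parallel lines with radius 18.9 puts R and V at F ± 18.9·n: R = (-10.2, 15.9), V = (10.2, -15.9). Equal radii place A and U the same way about S: A = S + 18.9·n = (46.7, 52.3), U = S − 18.9·n = (67.0, 20.4). Then |FA| = |A − F| = 70.1.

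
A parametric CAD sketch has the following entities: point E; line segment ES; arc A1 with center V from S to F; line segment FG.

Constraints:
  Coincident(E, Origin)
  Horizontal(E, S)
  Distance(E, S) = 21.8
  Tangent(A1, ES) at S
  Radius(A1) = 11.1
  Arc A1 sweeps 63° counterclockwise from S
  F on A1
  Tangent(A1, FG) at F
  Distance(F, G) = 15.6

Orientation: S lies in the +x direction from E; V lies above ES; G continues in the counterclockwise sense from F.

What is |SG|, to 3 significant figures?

26.2

On A1, S sits at bearing -90° from V; a 63° counterclockwise sweep puts F at bearing -27°, so F = V + 11.1·(cos -27°, sin -27°) = (31.7, 6.06). Since A1 is tangent to FG there, VF ⟂ FG, so FG runs along (−sin -27°, cos -27°); with |FG| = 15.6, G = (38.8, 20.0). Then |SG| = |G − S| = 26.2.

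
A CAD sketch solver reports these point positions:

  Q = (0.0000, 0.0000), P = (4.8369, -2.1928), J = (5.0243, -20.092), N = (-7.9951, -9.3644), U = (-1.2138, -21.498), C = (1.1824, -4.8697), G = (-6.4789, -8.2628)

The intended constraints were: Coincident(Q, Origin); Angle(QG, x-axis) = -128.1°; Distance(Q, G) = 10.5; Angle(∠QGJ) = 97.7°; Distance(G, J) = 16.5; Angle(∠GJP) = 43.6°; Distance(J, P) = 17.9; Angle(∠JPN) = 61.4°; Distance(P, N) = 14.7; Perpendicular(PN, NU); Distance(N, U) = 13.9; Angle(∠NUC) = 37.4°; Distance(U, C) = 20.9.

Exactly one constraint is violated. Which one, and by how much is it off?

Distance(U, C) = 20.9 — off by 4.10.

Q = (0.00, 0.00) ✓; QG at -128.1° ✓; |QG| = 10.50 ✓; ∠QGJ = 97.70° ✓; |GJ| = 16.50 ✓; ∠GJP = 43.60° ✓; |JP| = 17.90 ✓; ∠JPN = 61.40° ✓; |PN| = 14.70 ✓; ∠(PN, NU) = 90.00° ✓; |NU| = 13.90 ✓; ∠NUC = 37.40° ✓; |UC| = 16.80 ✗.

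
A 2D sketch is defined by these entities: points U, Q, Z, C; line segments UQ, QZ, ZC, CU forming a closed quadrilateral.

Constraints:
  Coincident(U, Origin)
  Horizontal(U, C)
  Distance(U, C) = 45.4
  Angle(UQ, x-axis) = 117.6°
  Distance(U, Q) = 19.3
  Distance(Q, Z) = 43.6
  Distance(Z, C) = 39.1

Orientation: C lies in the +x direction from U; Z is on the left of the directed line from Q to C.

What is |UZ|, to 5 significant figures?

47.120

Checks: |QZ| = 43.60 ✓; |ZC| = 39.10 ✓.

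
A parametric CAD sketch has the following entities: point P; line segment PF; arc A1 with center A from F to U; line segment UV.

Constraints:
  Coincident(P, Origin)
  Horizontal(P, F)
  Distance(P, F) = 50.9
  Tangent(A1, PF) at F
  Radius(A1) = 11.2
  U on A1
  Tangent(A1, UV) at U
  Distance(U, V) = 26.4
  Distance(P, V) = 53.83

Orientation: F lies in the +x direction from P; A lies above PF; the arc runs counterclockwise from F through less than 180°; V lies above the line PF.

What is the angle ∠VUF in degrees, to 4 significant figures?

111.1°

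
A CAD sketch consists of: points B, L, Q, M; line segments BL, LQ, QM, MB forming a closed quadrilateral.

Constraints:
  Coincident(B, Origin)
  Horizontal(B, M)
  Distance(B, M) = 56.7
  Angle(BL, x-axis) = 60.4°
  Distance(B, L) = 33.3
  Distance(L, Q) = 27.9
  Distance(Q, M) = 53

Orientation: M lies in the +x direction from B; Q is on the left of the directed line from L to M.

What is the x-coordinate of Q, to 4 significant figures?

36.05

Checks: |LQ| = 27.90 ✓; |QM| = 53.00 ✓.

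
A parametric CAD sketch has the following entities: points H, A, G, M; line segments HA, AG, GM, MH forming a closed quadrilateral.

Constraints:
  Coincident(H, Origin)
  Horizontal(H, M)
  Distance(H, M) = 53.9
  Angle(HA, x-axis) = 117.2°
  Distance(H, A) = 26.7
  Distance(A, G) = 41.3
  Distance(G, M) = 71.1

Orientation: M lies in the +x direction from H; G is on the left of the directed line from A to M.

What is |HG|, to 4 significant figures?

58.54

H is at the origin; H and M share the same y with |HM| = 53.9 and M in +x, so M = (53.9, 0). HA runs at 117.2° with |HA| = 26.7, so A = (-12.20, 23.75). G is determined by |AG| = 41.3 and |GM| = 71.1 together: it lies at the intersection of circle(A, 41.3) and circle(M, 71.1). With |AM| = 70.24, the foot of the radical line on AM is 11.28 from A and the perpendicular offset is √(41.3² − 11.28²) = 39.73. Taking the left-of-AM solution: G = (11.84, 57.33).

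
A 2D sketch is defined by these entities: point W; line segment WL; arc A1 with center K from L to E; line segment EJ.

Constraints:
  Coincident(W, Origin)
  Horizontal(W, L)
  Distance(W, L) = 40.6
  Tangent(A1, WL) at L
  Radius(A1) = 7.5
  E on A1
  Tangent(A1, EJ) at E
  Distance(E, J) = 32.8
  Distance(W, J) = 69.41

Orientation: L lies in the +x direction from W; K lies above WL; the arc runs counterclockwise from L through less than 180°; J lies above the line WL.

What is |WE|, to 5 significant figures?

47.776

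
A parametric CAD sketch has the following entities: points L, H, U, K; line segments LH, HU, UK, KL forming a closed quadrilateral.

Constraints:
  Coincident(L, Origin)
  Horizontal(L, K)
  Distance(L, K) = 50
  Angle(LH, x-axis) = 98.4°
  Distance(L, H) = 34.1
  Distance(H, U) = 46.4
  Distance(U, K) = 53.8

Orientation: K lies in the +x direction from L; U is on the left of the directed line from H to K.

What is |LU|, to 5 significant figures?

64.399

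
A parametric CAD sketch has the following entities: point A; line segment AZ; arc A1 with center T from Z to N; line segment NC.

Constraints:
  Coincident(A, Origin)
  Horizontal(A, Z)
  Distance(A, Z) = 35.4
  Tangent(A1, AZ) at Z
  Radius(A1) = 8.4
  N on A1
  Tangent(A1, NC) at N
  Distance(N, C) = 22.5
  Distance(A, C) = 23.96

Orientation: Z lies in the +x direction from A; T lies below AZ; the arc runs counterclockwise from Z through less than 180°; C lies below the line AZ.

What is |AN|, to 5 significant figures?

29.312

A is at the origin; AZ is horizontal with |AZ| = 35.4 and Z on the +x side, so Z = (35.400, 0.0000). Since A1 is tangent to AZ there, TZ ⟂ AZ, so T = Z + (0, -8.4) = (35.400, -8.4000). Since TN ⟂ NC (tangency), |TC| = √(8.4² + 22.5²) = 24.017 regardless of where N sits on A1. So C lies on both circle(A, 23.96) and circle(T, 24.017); the below-AZ intersection is C = (14.053, -19.406). N is the foot of the tangent from C: N = (29.182, -2.7518).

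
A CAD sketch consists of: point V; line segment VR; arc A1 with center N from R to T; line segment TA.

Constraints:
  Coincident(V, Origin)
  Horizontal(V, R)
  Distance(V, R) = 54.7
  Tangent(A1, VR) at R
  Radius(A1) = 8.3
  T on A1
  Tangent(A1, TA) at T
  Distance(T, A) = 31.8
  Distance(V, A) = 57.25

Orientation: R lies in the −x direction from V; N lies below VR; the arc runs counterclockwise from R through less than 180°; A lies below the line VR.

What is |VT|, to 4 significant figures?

62.75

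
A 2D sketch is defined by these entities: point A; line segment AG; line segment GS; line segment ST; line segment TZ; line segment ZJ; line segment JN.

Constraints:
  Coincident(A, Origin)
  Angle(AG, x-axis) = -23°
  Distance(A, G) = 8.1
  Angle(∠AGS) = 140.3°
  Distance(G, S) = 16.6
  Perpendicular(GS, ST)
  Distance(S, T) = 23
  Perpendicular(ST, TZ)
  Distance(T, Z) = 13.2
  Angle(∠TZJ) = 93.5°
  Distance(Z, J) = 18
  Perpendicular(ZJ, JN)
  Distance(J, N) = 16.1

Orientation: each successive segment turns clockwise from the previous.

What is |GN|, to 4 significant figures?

18.81

∠TZJ = 93.5° gives ZJ at 30.80° from the x-axis; with |ZJ| = 18.0, J = (4.039, -7.518). ZJ is perpendicular to JN, so JN runs at -59.20°; with |JN| = 16.1, N = (12.28, -21.35). Then |GN| = |N − G| = 18.81.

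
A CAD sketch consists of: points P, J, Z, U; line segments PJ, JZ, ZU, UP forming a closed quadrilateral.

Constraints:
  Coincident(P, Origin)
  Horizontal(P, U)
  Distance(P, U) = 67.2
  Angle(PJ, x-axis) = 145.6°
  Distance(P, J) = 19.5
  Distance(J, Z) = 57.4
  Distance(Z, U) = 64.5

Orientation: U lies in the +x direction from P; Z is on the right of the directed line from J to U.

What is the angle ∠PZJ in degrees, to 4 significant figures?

11.01°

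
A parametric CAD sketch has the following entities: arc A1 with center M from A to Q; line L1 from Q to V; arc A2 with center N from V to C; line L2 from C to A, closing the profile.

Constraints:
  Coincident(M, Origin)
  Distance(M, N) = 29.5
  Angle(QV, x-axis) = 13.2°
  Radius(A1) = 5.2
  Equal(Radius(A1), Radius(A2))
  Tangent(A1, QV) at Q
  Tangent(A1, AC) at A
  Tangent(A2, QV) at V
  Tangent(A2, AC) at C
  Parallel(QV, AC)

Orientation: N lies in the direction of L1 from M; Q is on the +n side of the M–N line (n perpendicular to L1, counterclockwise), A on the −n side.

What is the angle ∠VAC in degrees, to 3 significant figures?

19.4°

The slot axis is L1's direction at 13.2°, so u = (cos 13.2°, sin 13.2°) = (0.974, 0.228) and n = (−sin 13.2°, cos 13.2°) = (-0.228, 0.974). M is at the origin and N lies 29.5 along u from M, so N = 29.5·u = (28.7, 6.74). Tangency of A1 to both parallel lines with radius 5.2 puts Q and A at M ± 5.2·n: Q = (-1.19, 5.06), A = (1.19, -5.06). Equal radii place V and C the same way about N: V = N + 5.2·n = (27.5, 11.8), C = N − 5.2·n = (29.9, 1.67). Then cos ∠VAC = AV·AC / (|AV||AC|), giving 19.4°.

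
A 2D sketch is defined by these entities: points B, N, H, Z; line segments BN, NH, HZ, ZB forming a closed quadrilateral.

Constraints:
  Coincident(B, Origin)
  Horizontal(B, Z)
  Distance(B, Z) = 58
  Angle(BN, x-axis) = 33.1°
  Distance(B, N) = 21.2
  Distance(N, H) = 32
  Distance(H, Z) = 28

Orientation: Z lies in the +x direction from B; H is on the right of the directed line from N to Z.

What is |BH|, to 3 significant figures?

38.0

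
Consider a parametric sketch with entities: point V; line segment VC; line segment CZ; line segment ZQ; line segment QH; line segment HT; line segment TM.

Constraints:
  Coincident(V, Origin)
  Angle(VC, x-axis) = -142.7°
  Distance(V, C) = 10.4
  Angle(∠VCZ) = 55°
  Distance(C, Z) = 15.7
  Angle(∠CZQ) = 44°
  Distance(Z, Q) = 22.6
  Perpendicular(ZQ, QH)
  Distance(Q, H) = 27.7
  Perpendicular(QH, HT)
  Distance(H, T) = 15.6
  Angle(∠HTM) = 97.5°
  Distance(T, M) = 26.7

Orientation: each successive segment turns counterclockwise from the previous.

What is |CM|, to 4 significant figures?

12.42

V is at the origin; VC runs at -142.7° with length 10.4, so C = (-8.273, -6.302). ∠VCZ = 55.0° gives CZ at -17.70° from the x-axis; with |CZ| = 15.7, Z = (6.684, -11.08). ∠CZQ = 44.0° gives ZQ at 118.3° from the x-axis; with |ZQ| = 22.6, Q = (-4.031, 8.823). ZQ is perpendicular to QH, so QH runs at -151.7°; with |QH| = 27.7, H = (-28.42, -4.309). QH is perpendicular to HT, so HT runs at -61.70°; with |HT| = 15.6, T = (-21.02, -18.04). ∠HTM = 97.5° gives TM at 20.80° from the x-axis; with |TM| = 26.7, M = (3.936, -8.563). Then |CM| = |M − C| = 12.42.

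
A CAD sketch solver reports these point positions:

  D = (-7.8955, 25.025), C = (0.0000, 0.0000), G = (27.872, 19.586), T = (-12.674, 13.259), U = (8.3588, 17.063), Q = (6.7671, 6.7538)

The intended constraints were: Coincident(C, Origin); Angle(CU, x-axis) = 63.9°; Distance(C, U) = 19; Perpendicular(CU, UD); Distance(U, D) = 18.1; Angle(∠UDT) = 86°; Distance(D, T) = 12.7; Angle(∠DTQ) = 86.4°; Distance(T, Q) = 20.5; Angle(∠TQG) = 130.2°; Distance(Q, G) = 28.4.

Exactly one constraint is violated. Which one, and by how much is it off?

Distance(Q, G) = 28.4 — off by 3.70.

C = (0.00, 0.00) ✓; CU at 63.90° ✓; |CU| = 19.00 ✓; ∠(CU, UD) = 90.00° ✓; |UD| = 18.10 ✓; ∠UDT = 86.01° ✓; |DT| = 12.70 ✓; ∠DTQ = 86.40° ✓; |TQ| = 20.50 ✓; ∠TQG = 130.2° ✓; |QG| = 24.70 ✗.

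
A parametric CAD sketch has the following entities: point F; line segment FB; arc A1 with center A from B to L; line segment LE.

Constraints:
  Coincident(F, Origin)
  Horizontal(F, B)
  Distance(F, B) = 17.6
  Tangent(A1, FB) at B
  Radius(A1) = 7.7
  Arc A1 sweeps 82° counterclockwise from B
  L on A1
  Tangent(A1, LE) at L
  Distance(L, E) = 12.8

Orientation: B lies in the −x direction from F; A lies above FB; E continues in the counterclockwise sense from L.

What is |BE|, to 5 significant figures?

21.474

F is at the origin; FB is horizontal with |FB| = 17.6 and B on the −x side, so B = (-17.600, 0.0000). A1 meets FB tangentially, so AB is at right angles to FB, so A = B + (0, 7.7) = (-17.600, 7.7000). On A1, B sits at bearing -90° from A; an 82° counterclockwise sweep puts L at bearing -8°, so L = A + 7.7·(cos -8°, sin -8°) = (-9.9749, 6.6284). A1 meets LE tangentially, so AL is at right angles to LE, so LE runs along (−sin -8°, cos -8°); with |LE| = 12.8, E = (-8.1935, 19.304). Then |BE| = |E − B| = 21.474.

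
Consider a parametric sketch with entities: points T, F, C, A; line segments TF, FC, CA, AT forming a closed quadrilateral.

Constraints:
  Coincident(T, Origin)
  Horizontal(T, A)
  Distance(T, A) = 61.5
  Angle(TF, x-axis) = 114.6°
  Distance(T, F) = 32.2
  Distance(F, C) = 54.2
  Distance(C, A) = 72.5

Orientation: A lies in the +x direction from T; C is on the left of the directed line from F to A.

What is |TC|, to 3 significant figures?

70.1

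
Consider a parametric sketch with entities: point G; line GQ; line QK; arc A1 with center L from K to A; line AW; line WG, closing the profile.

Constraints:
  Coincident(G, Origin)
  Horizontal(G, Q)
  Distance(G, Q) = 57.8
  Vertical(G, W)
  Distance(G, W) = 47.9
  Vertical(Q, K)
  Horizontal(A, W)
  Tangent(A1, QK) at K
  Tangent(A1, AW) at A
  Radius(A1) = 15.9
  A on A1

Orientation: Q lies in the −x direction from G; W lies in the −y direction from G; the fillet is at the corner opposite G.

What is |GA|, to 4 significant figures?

63.64

G is at the origin; GQ is horizontal with |GQ| = 57.8 and Q on the −x side, so Q = (-57.80, 0.000). G and W share the same x with |GW| = 47.9 and W on the −y side, so W = (0.000, -47.90). The virtual corner opposite G is at (-57.80, -47.90). Since A1 is tangent to QK there, LK ⟂ QK and tangency of A1 to AW means the radius LA is perpendicular to AW, with radius 15.9, so the center L sits 15.9 in from both sides at L = (-41.90, -32.00). That places the tangent points at K = (-57.80, -32.00) on QK and A = (-41.90, -47.90) on AW. Then |GA| = |A − G| = 63.64.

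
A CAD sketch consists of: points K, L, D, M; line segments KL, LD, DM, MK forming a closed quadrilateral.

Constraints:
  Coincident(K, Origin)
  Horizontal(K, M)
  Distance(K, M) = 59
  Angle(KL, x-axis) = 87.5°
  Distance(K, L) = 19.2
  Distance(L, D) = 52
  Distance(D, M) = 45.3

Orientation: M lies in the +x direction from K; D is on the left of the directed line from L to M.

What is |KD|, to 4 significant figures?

63.93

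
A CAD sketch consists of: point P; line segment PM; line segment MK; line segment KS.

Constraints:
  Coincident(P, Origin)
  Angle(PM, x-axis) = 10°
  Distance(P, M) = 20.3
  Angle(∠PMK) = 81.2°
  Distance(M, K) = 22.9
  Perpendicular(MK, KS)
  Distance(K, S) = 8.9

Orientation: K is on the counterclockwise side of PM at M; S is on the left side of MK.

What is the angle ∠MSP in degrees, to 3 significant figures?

50.7°

∠PMK = 81.2°, so MK runs at 10.0° + (180° − 81.2°) = 109° from the x-axis; with |MK| = 22.9, K = M + 22.9·(cos 109°, sin 109°) = (12.6, 25.2). MK ⟂ KS; with |KS| = 8.9 on the left of MK, S = K + 8.9·(-0.947, -0.322) = (4.19, 22.3). Then cos ∠MSP = SM·SP / (|SM||SP|), giving 50.7°.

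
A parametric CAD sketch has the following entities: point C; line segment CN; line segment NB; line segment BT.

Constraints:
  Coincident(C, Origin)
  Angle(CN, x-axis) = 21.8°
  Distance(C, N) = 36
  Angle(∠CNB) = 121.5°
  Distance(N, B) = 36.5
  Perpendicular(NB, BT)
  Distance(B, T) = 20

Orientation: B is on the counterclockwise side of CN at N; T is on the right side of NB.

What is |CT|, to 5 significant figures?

75.028

C is at the origin; CN runs at 21.8° with length 36.0, so N = 36.0·(cos 21.8°, sin 21.8°) = (33.425, 13.369). ∠CNB = 121.5°, so NB runs at 21.8° + (180° − 121.5°) = 80.300° from the x-axis; with |NB| = 36.5, B = N + 36.5·(cos 80.300°, sin 80.300°) = (39.575, 49.347). NB is perpendicular to BT; with |BT| = 20.0 on the right of NB, T = B + 20.0·(0.98570, -0.16849) = (59.289, 45.978). Then |CT| = |T − C| = 75.028.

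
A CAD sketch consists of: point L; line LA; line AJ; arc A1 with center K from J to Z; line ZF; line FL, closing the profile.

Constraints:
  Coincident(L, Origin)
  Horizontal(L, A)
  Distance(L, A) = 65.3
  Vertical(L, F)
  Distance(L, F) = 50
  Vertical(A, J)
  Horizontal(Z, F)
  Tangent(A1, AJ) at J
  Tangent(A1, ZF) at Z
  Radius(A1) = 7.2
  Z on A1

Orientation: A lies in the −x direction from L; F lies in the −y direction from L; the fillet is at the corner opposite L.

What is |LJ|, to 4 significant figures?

78.08

L is at the origin; L and A share the same y with |LA| = 65.3 and A on the −x side, so A = (-65.30, 0.000). L and F share the same x with |LF| = 50.0 and F on the −y side, so F = (0.000, -50.00). The virtual corner opposite L is at (-65.30, -50.00). Tangency of A1 to AJ means the radius KJ is perpendicular to AJ and A1 meets ZF tangentially, so KZ is at right angles to ZF, with radius 7.2, so the center K sits 7.2 in from both sides at K = (-58.10, -42.80). That places the tangent points at J = (-65.30, -42.80) on AJ and Z = (-58.10, -50.00) on ZF. Then |LJ| = |J − L| = 78.08.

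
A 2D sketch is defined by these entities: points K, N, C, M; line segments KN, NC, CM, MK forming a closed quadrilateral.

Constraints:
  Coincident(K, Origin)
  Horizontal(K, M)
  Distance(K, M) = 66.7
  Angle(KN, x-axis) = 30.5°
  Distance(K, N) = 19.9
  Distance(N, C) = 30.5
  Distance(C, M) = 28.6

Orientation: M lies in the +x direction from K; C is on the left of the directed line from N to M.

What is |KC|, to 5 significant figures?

50.138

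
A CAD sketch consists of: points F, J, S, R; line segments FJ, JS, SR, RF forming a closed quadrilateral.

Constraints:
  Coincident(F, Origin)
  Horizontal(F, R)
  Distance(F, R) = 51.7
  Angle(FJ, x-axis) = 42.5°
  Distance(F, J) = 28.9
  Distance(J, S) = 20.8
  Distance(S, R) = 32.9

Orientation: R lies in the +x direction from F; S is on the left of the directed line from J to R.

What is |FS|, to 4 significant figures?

49.47

F is at the origin; FR is horizontal with |FR| = 51.7 and R in +x, so R = (51.7, 0). FJ runs at 42.5° with |FJ| = 28.9, so J = (21.31, 19.52). S is determined by |JS| = 20.8 and |SR| = 32.9 together: it lies at the intersection of circle(J, 20.8) and circle(R, 32.9). With |JR| = 36.12, the foot of the radical line on JR is 9.068 from J and the perpendicular offset is √(20.8² − 9.068²) = 18.72. Taking the left-of-JR solution: S = (39.05, 30.37).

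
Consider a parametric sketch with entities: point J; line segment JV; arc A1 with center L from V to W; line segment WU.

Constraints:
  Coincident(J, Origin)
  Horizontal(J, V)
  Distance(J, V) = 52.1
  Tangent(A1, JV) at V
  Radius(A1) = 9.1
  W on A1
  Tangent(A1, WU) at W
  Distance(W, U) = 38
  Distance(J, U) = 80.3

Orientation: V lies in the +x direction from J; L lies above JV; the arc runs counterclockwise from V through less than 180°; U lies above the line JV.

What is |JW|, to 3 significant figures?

61.6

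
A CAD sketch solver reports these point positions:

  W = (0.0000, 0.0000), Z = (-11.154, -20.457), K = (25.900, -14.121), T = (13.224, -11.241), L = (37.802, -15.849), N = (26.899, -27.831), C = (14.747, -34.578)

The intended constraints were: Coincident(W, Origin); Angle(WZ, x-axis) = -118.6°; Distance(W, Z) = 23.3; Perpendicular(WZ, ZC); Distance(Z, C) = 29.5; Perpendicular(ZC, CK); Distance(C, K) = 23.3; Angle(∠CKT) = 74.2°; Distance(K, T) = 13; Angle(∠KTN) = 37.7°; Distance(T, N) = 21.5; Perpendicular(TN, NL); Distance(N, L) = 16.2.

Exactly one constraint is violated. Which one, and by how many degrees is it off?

Perpendicular(TN, NL) — off by 8.20°.

W = (0.00, 0.00) ✓; WZ at -118.6° ✓; |WZ| = 23.30 ✓; ∠(WZ, ZC) = 90.00° ✓; |ZC| = 29.50 ✓; ∠(ZC, CK) = 90.00° ✓; |CK| = 23.30 ✓; ∠CKT = 74.20° ✓; |KT| = 13.00 ✓; ∠KTN = 37.70° ✓; |TN| = 21.50 ✓; ∠(TN, NL) = 98.20° ✗; |NL| = 16.20 ✓.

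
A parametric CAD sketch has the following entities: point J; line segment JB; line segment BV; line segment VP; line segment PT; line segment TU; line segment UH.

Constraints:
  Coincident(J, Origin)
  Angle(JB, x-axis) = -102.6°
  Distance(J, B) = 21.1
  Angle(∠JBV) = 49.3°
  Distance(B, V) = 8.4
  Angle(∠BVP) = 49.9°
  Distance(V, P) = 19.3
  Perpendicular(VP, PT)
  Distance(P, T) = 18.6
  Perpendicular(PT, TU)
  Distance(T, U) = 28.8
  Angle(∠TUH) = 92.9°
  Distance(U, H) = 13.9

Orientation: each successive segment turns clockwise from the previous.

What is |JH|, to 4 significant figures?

26.95

The perpendicularity gives TU at right angles to PT, so TU runs at 176.6°; with |TU| = 28.8, U = (-20.21, -31.86). ∠TUH = 92.9° gives UH at 89.50° from the x-axis; with |UH| = 13.9, H = (-20.09, -17.96). Then |JH| = |H − J| = 26.95.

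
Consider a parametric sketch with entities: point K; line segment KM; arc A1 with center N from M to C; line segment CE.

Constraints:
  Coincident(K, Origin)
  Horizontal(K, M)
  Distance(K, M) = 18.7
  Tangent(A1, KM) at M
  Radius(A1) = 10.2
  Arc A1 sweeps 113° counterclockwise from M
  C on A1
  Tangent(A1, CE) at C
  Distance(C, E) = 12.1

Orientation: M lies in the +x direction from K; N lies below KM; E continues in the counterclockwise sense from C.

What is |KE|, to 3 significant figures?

29.0

K is at the origin; KM is horizontal with |KM| = 18.7 and M on the +x side, so M = (18.7, 0.00). Tangency of A1 to KM means the radius NM is perpendicular to KM, so N = M + (0, -10.2) = (18.7, -10.2). On A1, M sits at bearing 90° from N; a 113° counterclockwise sweep puts C at bearing 203°, so C = N + 10.2·(cos 203°, sin 203°) = (9.31, -14.2). Since A1 is tangent to CE there, NC ⟂ CE, so CE runs along (−sin 203°, cos 203°); with |CE| = 12.1, E = (14.0, -25.3). Then |KE| = |E − K| = 29.0.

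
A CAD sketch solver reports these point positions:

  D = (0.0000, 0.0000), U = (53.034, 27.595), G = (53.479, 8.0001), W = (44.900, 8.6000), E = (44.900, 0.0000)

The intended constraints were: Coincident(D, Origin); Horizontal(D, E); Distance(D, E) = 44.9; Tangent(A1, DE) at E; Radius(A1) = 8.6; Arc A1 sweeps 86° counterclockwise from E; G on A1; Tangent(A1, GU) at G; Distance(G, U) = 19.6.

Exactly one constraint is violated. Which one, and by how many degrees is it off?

Tangent(A1, GU) at G — off by 5.30°.

D = (0.00, 0.00) ✓; D.y = 0.00, E.y = 0.00 ✓; |DE| = 44.90 ✓; ∠(WE, ED) = 90.00° ✓; |WE| = 8.600 ✓; bearing(W→G) − bearing(W→E) = 86.00° ✓; |WG| = 8.600 ✓; ∠(WG, GU) = 84.70° ✗; |GU| = 19.60 ✓.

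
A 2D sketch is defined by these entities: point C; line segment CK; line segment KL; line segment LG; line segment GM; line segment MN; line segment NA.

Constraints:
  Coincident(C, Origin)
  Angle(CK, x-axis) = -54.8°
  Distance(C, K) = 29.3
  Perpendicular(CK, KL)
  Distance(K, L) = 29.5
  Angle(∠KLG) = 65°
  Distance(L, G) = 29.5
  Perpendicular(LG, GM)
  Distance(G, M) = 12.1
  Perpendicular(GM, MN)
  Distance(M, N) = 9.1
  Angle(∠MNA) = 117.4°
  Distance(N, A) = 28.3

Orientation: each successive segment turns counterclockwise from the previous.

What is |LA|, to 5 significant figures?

14.969

C is at the origin; CK runs at -54.8° with length 29.3, so K = (16.889, -23.942). The perpendicularity gives KL at right angles to CK, so KL runs at 35.200°; with |KL| = 29.5, L = (40.995, -6.9376). ∠KLG = 65.0° gives LG at 150.20° from the x-axis; with |LG| = 29.5, G = (15.396, 7.7231). LG is perpendicular to GM, so GM runs at -119.80°; with |GM| = 12.1, M = (9.3828, -2.7768). The perpendicularity gives MN at right angles to GM, so MN runs at -29.800°; with |MN| = 9.1, N = (17.279, -7.2993). ∠MNA = 117.4° gives NA at 32.800° from the x-axis; with |NA| = 28.3, A = (41.067, 8.0311). Then |LA| = |A − L| = 14.969.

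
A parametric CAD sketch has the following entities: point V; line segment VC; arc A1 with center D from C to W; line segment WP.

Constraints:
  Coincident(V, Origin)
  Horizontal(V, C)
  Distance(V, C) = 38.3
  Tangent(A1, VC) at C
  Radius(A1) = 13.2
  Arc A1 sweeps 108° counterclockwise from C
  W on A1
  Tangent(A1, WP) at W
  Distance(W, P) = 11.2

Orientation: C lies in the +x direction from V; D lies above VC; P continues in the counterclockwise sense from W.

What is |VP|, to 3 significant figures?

55.0

On A1, C sits at bearing -90° from D; a 108° counterclockwise sweep puts W at bearing 18°, so W = D + 13.2·(cos 18°, sin 18°) = (50.9, 17.3). The tangent condition forces DW to be normal to WP, so WP runs along (−sin 18°, cos 18°); with |WP| = 11.2, P = (47.4, 27.9). Then |VP| = |P − V| = 55.0.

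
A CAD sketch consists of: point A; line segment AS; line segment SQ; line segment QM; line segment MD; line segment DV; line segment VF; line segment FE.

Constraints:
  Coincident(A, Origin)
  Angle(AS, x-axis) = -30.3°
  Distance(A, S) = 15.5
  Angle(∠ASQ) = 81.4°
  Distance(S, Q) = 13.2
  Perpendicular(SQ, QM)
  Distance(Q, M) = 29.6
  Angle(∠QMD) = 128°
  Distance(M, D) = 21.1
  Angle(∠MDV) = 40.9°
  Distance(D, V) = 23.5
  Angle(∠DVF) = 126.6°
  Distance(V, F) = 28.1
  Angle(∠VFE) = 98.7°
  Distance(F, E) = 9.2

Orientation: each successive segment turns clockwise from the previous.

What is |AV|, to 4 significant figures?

4.378

∠QMD = 128.0° gives MD at 89.10° from the x-axis; with |MD| = 21.1, D = (-17.61, 21.59). ∠MDV = 40.9° gives DV at -50.00° from the x-axis; with |DV| = 23.5, V = (-2.506, 3.590). Then |AV| = |V − A| = 4.378.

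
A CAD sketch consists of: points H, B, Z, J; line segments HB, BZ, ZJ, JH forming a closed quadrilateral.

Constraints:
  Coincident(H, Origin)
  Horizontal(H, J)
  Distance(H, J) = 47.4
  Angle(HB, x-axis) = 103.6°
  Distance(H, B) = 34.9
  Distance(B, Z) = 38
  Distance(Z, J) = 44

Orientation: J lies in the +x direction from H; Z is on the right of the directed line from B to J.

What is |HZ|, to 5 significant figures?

4.1218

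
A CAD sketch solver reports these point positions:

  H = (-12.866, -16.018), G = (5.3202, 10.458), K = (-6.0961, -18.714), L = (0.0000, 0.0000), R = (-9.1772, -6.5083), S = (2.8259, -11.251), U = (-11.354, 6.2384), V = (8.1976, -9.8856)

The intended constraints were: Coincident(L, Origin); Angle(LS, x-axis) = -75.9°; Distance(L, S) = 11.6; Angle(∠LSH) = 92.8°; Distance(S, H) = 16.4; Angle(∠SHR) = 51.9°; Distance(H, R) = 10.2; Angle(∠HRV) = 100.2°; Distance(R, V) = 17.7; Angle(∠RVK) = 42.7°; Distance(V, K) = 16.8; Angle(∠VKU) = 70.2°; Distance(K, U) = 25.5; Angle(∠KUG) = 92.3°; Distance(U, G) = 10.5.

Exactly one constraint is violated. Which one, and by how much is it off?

Distance(U, G) = 10.5 — off by 6.70.

L = (0.00, 0.00) ✓; LS at -75.90° ✓; |LS| = 11.60 ✓; ∠LSH = 92.80° ✓; |SH| = 16.40 ✓; ∠SHR = 51.90° ✓; |HR| = 10.20 ✓; ∠HRV = 100.2° ✓; |RV| = 17.70 ✓; ∠RVK = 42.70° ✓; |VK| = 16.80 ✓; ∠VKU = 70.20° ✓; |KU| = 25.50 ✓; ∠KUG = 92.30° ✓; |UG| = 17.20 ✗.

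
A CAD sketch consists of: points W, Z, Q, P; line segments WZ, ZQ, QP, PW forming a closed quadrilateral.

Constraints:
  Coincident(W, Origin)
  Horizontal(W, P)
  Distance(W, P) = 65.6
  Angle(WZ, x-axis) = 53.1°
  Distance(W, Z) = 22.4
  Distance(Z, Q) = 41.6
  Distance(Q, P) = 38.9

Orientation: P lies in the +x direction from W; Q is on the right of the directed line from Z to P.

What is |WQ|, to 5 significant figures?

37.306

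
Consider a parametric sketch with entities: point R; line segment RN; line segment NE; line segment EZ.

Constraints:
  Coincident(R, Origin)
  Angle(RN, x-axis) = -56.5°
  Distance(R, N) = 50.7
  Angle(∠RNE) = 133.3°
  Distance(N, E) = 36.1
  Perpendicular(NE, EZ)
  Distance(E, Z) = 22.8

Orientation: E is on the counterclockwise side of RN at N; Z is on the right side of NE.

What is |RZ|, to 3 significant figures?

92.7

R is at the origin; RN runs at -56.5° with length 50.7, so N = 50.7·(cos -56.5°, sin -56.5°) = (28.0, -42.3). ∠RNE = 133.3°, so NE runs at -56.5° + (180° − 133.3°) = -9.80° from the x-axis; with |NE| = 36.1, E = N + 36.1·(cos -9.80°, sin -9.80°) = (63.6, -48.4). NE ⟂ EZ; with |EZ| = 22.8 on the right of NE, Z = E + 22.8·(-0.170, -0.985) = (59.7, -70.9). Then |RZ| = |Z − R| = 92.7.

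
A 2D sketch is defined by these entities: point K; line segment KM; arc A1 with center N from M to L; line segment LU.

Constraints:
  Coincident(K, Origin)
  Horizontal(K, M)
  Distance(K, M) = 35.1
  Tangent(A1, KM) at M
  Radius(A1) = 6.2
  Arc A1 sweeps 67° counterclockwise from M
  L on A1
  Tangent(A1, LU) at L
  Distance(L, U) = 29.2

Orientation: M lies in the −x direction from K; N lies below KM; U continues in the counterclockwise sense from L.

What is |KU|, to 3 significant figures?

60.6

K is at the origin; KM is horizontal with |KM| = 35.1 and M on the −x side, so M = (-35.1, 0.00). Tangency of A1 to KM means the radius NM is perpendicular to KM, so N = M + (0, -6.2) = (-35.1, -6.20). On A1, M sits at bearing 90° from N; a 67° counterclockwise sweep puts L at bearing 157°, so L = N + 6.2·(cos 157°, sin 157°) = (-40.8, -3.78). Tangency of A1 to LU means the radius NL is perpendicular to LU, so LU runs along (−sin 157°, cos 157°); with |LU| = 29.2, U = (-52.2, -30.7). Then |KU| = |U − K| = 60.6.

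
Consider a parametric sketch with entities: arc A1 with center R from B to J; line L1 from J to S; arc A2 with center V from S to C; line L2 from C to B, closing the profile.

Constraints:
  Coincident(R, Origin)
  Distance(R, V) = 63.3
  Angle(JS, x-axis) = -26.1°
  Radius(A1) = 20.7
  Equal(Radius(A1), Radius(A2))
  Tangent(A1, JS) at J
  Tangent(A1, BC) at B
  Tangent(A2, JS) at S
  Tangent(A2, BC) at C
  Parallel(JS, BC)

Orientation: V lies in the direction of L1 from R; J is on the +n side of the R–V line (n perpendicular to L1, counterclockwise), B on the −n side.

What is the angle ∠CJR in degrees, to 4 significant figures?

56.81°

The slot axis is L1's direction at -26.1°, so u = (cos -26.1°, sin -26.1°) = (0.8980, -0.4399) and n = (−sin -26.1°, cos -26.1°) = (0.4399, 0.8980). R is at the origin and V lies 63.3 along u from R, so V = 63.3·u = (56.85, -27.85). Tangency of A1 to both parallel lines with radius 20.7 puts J and B at R ± 20.7·n: J = (9.107, 18.59), B = (-9.107, -18.59). Equal radii place S and C the same way about V: S = V + 20.7·n = (65.95, -9.259), C = V − 20.7·n = (47.74, -46.44). Then cos ∠CJR = JC·JR / (|JC||JR|), giving 56.81°.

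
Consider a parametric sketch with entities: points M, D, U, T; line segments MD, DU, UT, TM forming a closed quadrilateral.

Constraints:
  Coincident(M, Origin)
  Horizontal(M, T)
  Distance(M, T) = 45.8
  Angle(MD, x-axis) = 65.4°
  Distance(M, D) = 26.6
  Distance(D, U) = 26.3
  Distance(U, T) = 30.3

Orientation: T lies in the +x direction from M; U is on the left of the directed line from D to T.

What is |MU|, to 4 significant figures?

46.94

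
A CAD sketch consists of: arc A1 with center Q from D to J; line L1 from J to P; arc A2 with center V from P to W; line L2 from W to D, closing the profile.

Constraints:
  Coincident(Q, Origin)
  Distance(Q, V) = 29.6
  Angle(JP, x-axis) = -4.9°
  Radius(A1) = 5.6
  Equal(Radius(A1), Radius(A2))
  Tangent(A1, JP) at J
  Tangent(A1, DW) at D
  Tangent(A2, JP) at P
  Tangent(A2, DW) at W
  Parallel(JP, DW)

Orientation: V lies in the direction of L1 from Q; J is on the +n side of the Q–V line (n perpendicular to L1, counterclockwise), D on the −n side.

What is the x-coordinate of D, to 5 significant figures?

-0.47833

Q is at the origin and V lies 29.6 along u from Q, so V = 29.6·u = (29.492, -2.5283). Tangency of A1 to both parallel lines with radius 5.6 puts J and D at Q ± 5.6·n: J = (0.47833, 5.5795), D = (-0.47833, -5.5795). So D.x = -0.47833.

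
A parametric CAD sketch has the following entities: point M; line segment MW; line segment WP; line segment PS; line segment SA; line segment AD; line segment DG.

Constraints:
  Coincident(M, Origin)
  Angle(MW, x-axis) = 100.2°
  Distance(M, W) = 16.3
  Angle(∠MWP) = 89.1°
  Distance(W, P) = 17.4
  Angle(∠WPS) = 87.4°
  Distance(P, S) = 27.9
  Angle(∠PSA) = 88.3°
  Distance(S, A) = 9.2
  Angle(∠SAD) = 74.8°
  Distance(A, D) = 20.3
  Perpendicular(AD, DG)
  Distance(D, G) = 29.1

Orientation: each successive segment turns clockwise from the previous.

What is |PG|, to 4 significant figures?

29.67

M is at the origin; MW runs at 100.2° with length 16.3, so W = (-2.886, 16.04). ∠MWP = 89.1° gives WP at 9.300° from the x-axis; with |WP| = 17.4, P = (14.28, 18.85). ∠WPS = 87.4° gives PS at -83.30° from the x-axis; with |PS| = 27.9, S = (17.54, -8.855). ∠PSA = 88.3° gives SA at -175.0° from the x-axis; with |SA| = 9.2, A = (8.375, -9.657). ∠SAD = 74.8° gives AD at 79.80° from the x-axis; with |AD| = 20.3, D = (11.97, 10.32). AD is perpendicular to DG, so DG runs at -10.20°; with |DG| = 29.1, G = (40.61, 5.169). Then |PG| = |G − P| = 29.67.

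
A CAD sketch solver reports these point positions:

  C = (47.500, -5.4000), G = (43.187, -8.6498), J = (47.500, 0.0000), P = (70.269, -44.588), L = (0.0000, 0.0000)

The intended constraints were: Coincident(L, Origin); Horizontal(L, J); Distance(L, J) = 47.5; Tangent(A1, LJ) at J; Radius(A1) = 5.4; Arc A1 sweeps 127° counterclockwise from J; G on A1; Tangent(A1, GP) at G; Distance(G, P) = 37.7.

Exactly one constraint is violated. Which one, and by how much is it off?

Distance(G, P) = 37.7 — off by 7.30.

L = (0.00, 0.00) ✓; L.y = 0.00, J.y = 0.00 ✓; |LJ| = 47.50 ✓; ∠(CJ, JL) = 90.00° ✓; |CJ| = 5.400 ✓; bearing(C→G) − bearing(C→J) = 127.0° ✓; |CG| = 5.400 ✓; ∠(CG, GP) = 90.00° ✓; |GP| = 45.00 ✗.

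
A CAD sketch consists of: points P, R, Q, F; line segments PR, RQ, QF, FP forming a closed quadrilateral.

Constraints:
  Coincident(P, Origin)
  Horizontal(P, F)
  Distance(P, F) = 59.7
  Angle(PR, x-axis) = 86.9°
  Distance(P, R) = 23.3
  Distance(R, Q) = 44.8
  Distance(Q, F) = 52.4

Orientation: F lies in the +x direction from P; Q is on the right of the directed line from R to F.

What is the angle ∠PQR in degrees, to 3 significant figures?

16.2°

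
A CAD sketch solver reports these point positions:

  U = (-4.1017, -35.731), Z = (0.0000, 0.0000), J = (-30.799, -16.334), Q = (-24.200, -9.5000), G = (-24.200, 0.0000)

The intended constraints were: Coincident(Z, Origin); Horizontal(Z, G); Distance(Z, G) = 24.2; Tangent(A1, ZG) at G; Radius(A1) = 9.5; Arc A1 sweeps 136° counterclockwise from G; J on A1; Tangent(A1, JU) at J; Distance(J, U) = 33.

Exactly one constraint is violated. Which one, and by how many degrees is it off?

Tangent(A1, JU) at J — off by 8.00°.

Z = (0.00, 0.00) ✓; Z.y = 0.00, G.y = 0.00 ✓; |ZG| = 24.20 ✓; ∠(QG, GZ) = 90.00° ✓; |QG| = 9.500 ✓; bearing(Q→J) − bearing(Q→G) = 136.0° ✓; |QJ| = 9.500 ✓; ∠(QJ, JU) = 82.00° ✗; |JU| = 33.00 ✓.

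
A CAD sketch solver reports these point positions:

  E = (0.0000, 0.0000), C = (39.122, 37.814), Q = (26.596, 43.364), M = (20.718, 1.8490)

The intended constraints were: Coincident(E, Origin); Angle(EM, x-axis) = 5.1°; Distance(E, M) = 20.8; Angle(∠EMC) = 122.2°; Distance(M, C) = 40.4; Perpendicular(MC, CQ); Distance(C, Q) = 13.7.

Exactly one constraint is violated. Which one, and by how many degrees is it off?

Perpendicular(MC, CQ) — off by 3.20°.

E = (0.00, 0.00) ✓; EM at 5.100° ✓; |EM| = 20.80 ✓; ∠EMC = 122.2° ✓; |MC| = 40.40 ✓; ∠(MC, CQ) = 93.20° ✗; |CQ| = 13.70 ✓.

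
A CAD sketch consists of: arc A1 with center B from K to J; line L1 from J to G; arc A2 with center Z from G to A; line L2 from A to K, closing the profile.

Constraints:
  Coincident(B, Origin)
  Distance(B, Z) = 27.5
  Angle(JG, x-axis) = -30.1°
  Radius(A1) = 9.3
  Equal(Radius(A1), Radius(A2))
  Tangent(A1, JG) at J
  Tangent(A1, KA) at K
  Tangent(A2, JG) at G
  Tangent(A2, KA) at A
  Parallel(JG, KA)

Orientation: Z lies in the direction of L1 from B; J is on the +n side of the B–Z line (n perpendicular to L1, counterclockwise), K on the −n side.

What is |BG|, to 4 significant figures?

29.03

The slot axis is L1's direction at -30.1°, so u = (cos -30.1°, sin -30.1°) = (0.8652, -0.5015) and n = (−sin -30.1°, cos -30.1°) = (0.5015, 0.8652). B is at the origin and Z lies 27.5 along u from B, so Z = 27.5·u = (23.79, -13.79). Tangency of A1 to both parallel lines with radius 9.3 puts J and K at B ± 9.3·n: J = (4.664, 8.046), K = (-4.664, -8.046). Equal radii place G and A the same way about Z: G = Z + 9.3·n = (28.46, -5.746), A = Z − 9.3·n = (19.13, -21.84). Then |BG| = |G − B| = 29.03.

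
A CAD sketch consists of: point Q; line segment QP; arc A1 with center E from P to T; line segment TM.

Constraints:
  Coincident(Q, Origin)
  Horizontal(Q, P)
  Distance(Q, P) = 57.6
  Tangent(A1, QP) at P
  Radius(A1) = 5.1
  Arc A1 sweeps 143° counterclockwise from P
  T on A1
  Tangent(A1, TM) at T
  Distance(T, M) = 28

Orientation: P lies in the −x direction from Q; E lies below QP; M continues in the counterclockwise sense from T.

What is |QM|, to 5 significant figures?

46.311

On A1, P sits at bearing 90° from E; a 143° counterclockwise sweep puts T at bearing 233°, so T = E + 5.1·(cos 233°, sin 233°) = (-60.669, -9.1730). A1 meets TM tangentially, so ET is at right angles to TM, so TM runs along (−sin 233°, cos 233°); with |TM| = 28.0, M = (-38.307, -26.024). Then |QM| = |M − Q| = 46.311.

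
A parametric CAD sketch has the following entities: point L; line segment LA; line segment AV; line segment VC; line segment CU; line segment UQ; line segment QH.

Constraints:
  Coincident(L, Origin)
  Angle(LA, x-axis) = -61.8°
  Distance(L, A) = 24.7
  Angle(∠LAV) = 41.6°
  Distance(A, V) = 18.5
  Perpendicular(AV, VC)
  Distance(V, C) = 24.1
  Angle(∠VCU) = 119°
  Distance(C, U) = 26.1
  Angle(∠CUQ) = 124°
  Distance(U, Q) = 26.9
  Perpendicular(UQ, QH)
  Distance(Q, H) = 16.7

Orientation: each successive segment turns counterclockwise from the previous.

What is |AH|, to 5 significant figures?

22.856

L is at the origin; LA runs at -61.8° with length 24.7, so A = (11.672, -21.768). ∠LAV = 41.6° gives AV at 76.600° from the x-axis; with |AV| = 18.5, V = (15.959, -3.7718). AV ⟂ VC, so VC runs at 166.60°; with |VC| = 24.1, C = (-7.4846, 1.8133). ∠VCU = 119.0° gives CU at -132.40° from the x-axis; with |CU| = 26.1, U = (-25.084, -17.460). ∠CUQ = 124.0° gives UQ at -76.400° from the x-axis; with |UQ| = 26.9, Q = (-18.759, -43.606). UQ ⟂ QH, so QH runs at 13.600°; with |QH| = 16.7, H = (-2.5268, -39.679). Then |AH| = |H − A| = 22.856.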